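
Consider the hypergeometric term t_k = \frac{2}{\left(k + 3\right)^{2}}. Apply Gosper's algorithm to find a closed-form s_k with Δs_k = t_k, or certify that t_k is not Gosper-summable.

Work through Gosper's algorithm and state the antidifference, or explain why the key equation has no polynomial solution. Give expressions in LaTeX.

none — t_k is not Gosper-summable

Compute t_(k+1)/t_k: get (k + 3)**2/(k + 4)**2.
So A=k**2 + 6*k + 9 and B=k**2 + 8*k + 16, with C=1.
Set up (k**2 + 6*k + 9)·f(k+1) − (k**2 + 6*k + 9)·f(k) − (1) = 0.
From deg A=2, deg B=2, deg C=0: d=0.
Put f(k) = c0: A·f(k+1) − B(k−1)·f(k) − C = -1; need -1 = 0 — inconsistent ⇒ no f, not summable.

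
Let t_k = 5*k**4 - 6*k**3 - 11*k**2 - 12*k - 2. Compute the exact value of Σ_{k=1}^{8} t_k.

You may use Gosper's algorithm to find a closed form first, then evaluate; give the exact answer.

r(k) = (5*k**4 + 14*k**3 + k**2 - 32*k - 26)/(5*k**4 - 6*k**3 - 11*k**2 - 12*k - 2) after simplifying.
Normal form (A,B,C) = (1, 1, k**4 - 6*k**3/5 - 11*k**2/5 - 12*k/5 - 2/5).
Solve (1)·f(k+1) − (1)·f(k) = k**4 - 6*k**3/5 - 11*k**2/5 - 12*k/5 - 2/5.
From deg A=0, deg B=0, deg C=4: d=5.
Solve for f: f(k) = k*(k**4 - 4*k**3 + k**2 - 2*k + 2)/5 (degree 5 ≤ 5).
Get s_k = R·t_k = k*(k**4 - 4*k**3 + k**2 - 2*k + 2) with R(k) = B(k−1)f(k)/C(k) = k*(k**4 - 4*k**3 + k**2 - 2*k + 2)/(5*k**4 - 6*k**3 - 11*k**2 - 12*k - 2).
Check: Δs_k = 5*k**4 - 6*k**3 - 11*k**2 - 12*k - 2. ✓
Telescoping: Σ = s_(9) − s_(1) = 33390 − (-2) = 33392.

Σ = 33392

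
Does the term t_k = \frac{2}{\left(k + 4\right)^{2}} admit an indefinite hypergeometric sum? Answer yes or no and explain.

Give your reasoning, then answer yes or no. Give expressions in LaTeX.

No; the coefficient equations for f are inconsistent.

t_(k+1)/t_k = (k + 4)**2/(k + 5)**2.
Take A(k)=k**2 + 8*k + 16, B(k)=k**2 + 10*k + 25, C(k)=1.
Need (k**2 + 8*k + 16)·f(k+1) − (k**2 + 8*k + 16)·f(k) = 1.
Bound: deg f ≤ 0.
Put f(k) = c0: A·f(k+1) − B(k−1)·f(k) − C = -1; need -1 = 0 — inconsistent ⇒ no f, not summable.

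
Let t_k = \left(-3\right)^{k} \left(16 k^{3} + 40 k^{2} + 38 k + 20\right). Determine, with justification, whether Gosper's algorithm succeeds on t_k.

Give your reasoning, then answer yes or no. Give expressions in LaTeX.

Yes. s_k = \left(-3\right)^{k} \left(- 4 k^{3} - k^{2} + k - 2\right).

Ratio r(k) = 3*(-8*k**3 - 44*k**2 - 83*k - 57)/(8*k**3 + 20*k**2 + 19*k + 10).
Take A(k)=-3, B(k)=1, C(k)=k**3 + 5*k**2/2 + 19*k/8 + 5/4.
Need (-3)·f(k+1) − (1)·f(k) = k**3 + 5*k**2/2 + 19*k/8 + 5/4.
d = 3 from the (0,0,3) case.
A polynomial solution: f(k) = -(k + 1)*(4*k**2 - 3*k + 2)/16.
So s_k = (B(k−1)f/C)·t_k = (-(k + 1)*(4*k**2 - 3*k + 2)/(2*(8*k**3 + 20*k**2 + 19*k + 10)))·t_k = (-3)**k*(-4*k**3 - k**2 + k - 2).
Check: Δs_k = (-3)**k*(16*k**3 + 40*k**2 + 38*k + 20). ✓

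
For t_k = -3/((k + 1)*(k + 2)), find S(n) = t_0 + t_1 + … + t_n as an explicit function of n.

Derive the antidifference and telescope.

S(n) = 3*(-n - 1)/(n + 2)

Ratio r(k) = (k + 1)/(k + 3).
Normal form (A,B,C) = (k + 1, k + 3, 1).
Solve (k + 1)·f(k+1) − (k + 2)·f(k) = 1.
deg f ≤ 1 (via 1,1,0).
Solving with deg f ≤ 1: f(k) = k.
Get s_k = R·t_k = -3*k/(k + 1) with R(k) = B(k−1)f(k)/C(k) = k*(k + 2).
Check: Δs_k = -3/(k**2 + 3*k + 2). ✓
Telescope: S(n) = s_(n+1) − s_(0) = 3*(-n - 1)/(n + 2) − (0) = 3*(-n - 1)/(n + 2).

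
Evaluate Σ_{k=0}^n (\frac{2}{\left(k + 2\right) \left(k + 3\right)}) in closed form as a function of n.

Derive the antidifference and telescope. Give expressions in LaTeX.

Ratio r(k) = (k + 2)/(k + 4).
Take A(k)=k + 2, B(k)=k + 4, C(k)=1.
Set up (k + 2)·f(k+1) − (k + 3)·f(k) − (1) = 0.
Degrees (1,1,0) ⇒ d ≤ 1.
Solve for f: f(k) = k/2 (degree 1 ≤ 1).
R(k) = B(k−1)·f(k)/C(k) = k*(k + 3)/2; s_k = R·t_k = k/(k + 2).
Verify: 2/(k**2 + 5*k + 6) matches t_k.
Σ_(k=0)^n t_k = s_(n+1) − s_(0) = ((n + 1)/(n + 3)) − (0), i.e. (n + 1)/(n + 3).

S(n) = \frac{n + 1}{n + 3}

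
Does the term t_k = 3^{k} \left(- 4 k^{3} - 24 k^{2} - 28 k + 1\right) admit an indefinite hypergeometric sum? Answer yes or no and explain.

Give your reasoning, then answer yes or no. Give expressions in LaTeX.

Yes. s_k = 3^{k} \left(- 2 k^{3} - 3 k^{2} + 4 k + 2\right).

Compute t_(k+1)/t_k: get 3*(4*k**3 + 36*k**2 + 88*k + 55)/(4*k**3 + 24*k**2 + 28*k - 1).
A = 3, B = 1, C = k**3 + 6*k**2 + 7*k - 1/4.
Key eq: (3)·f(k+1) = (1)·f(k) + (k**3 + 6*k**2 + 7*k - 1/4).
From deg A=0, deg B=0, deg C=3: d=3.
Solve for f: f(k) = (2*k**3 + 3*k**2 - 4*k - 2)/4 (degree 3 ≤ 3).
So s_k = (B(k−1)f/C)·t_k = ((2*k**3 + 3*k**2 - 4*k - 2)/(4*k**3 + 24*k**2 + 28*k - 1))·t_k = 3**k*(-2*k**3 - 3*k**2 + 4*k + 2).
Check: Δs_k = 3**k*(-4*k**3 - 24*k**2 - 28*k + 1). ✓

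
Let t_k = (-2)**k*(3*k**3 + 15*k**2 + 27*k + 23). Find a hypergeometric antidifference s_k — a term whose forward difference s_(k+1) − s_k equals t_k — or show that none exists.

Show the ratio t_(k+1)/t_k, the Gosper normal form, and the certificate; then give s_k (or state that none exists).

s_k = (-2)**k*(-k**3 - 3*k**2 - 3*k - 3)

Ratio r(k) = 2*(-3*k**3 - 24*k**2 - 66*k - 68)/(3*k**3 + 15*k**2 + 27*k + 23).
Factor: A=-2; B=1; C=k**3 + 5*k**2 + 9*k + 23/3.
Key eq: (-2)·f(k+1) = (1)·f(k) + (k**3 + 5*k**2 + 9*k + 23/3).
Bound: deg f ≤ 3.
Match coefficients ⇒ f(k) = -(k**3 + 3*k**2 + 3*k + 3)/3.
Then R = B(k−1)f/C = -(k**3 + 3*k**2 + 3*k + 3)/(3*k**3 + 15*k**2 + 27*k + 23), so s_k = R(k)·t_k = (-2)**k*(-k**3 - 3*k**2 - 3*k - 3).
Verify: (-2)**k*(3*k**3 + 15*k**2 + 27*k + 23) matches t_k.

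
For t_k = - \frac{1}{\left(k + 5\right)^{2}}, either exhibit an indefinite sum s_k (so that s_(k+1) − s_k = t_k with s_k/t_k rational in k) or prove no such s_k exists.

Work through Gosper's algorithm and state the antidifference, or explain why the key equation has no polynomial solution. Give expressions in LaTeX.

none (Gosper's algorithm certifies no s_k)

t_(k+1)/t_k = (k + 5)**2/(k + 6)**2.
So A=k**2 + 10*k + 25 and B=k**2 + 12*k + 36, with C=1.
Solve (k**2 + 10*k + 25)·f(k+1) − (k**2 + 10*k + 25)·f(k) = 1.
Degrees (2,2,0) ⇒ d ≤ 0.
Put f(k) = c0: A·f(k+1) − B(k−1)·f(k) − C = -1; need -1 = 0 — inconsistent ⇒ no f, not summable.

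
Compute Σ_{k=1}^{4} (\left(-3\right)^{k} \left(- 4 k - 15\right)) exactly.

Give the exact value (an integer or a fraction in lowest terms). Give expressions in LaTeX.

Ratio r(k) = 3*(-4*k - 19)/(4*k + 15).
Gosper form: A/B · C(k+1)/C(k) with A=-3, B=1, C=k + 15/4.
f must satisfy (-3)·f(k+1) − (1)·f(k) = k + 15/4.
d = 1 from the (0,0,1) case.
Match coefficients ⇒ f(k) = -(k + 3)/4.
R(k) = B(k−1)·f(k)/C(k) = -(k + 3)/(4*k + 15); s_k = R·t_k = (-3)**k*(k + 3).
Verify: (-3)**k*(-4*k - 15) matches t_k.
Sum = s_(5) − s_(1); s_(5) = -1944, s_(1) = -12 ⇒ -1932.

Σ = -1932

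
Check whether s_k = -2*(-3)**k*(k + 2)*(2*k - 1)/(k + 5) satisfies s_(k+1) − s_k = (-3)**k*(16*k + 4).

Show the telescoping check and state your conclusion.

s_(k+1) = 6*(-3)**k*(k + 3)*(2*k + 1)/(k + 6)
s_(k+1) − s_k = (-3)**k*(16*k**3 + 132*k**2 + 260*k + 66)/(k**2 + 11*k + 30)
(s_(k+1) − s_k) − t_k = (-3)**(k + 1)*(16*k**2 + 88*k + 18)/(k**2 + 11*k + 30)

Invalid: residual (-3)**(k + 1)*(16*k**2 + 88*k + 18)/(k**2 + 11*k + 30) ≠ 0.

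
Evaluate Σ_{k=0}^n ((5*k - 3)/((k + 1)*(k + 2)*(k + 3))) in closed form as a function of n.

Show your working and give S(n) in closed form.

S(n) = (n**2 - 5*n - 6)/(2*(n**2 + 5*n + 6))

t_(k+1)/t_k = (k + 1)*(5*k + 2)/((k + 4)*(5*k - 3)).
Gosper form: A/B · C(k+1)/C(k) with A=k + 1, B=k + 4, C=k - 3/5.
Key eq: (k + 1)·f(k+1) = (k + 3)·f(k) + (k - 3/5).
From deg A=1, deg B=1, deg C=1: d=2.
Solve for f: f(k) = k*(k - 7)/10 (degree 2 ≤ 2).
Certificate R = B(k−1)f/C = k*(k - 7)*(k + 3)/(2*(5*k - 3)) gives s_k = k*(k - 7)/(2*(k + 1)*(k + 2)).
s_(k+1) − s_k = (5*k - 3)/(k**3 + 6*k**2 + 11*k + 6) = t_k.
s_(n+1) = (n**2 - 5*n - 6)/(2*(n**2 + 5*n + 6)) and s_(0) = 0, so S(n) = (n**2 - 5*n - 6)/(2*(n**2 + 5*n + 6)).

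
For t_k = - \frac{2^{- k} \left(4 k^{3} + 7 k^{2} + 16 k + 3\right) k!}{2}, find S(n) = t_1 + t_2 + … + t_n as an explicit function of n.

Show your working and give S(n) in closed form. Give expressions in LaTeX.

t_(k+1)/t_k = (4*k**4 + 23*k**3 + 61*k**2 + 72*k + 30)/(2*(4*k**3 + 7*k**2 + 16*k + 3)).
Take A(k)=k/2 + 1/2, B(k)=1, C(k)=k**3 + 7*k**2/4 + 4*k + 3/4.
Need (k/2 + 1/2)·f(k+1) − (1)·f(k) = k**3 + 7*k**2/4 + 4*k + 3/4.
From deg A=1, deg B=0, deg C=3: d=2.
Solve for f: f(k) = (4*k**2 + 3*k + 4)/2 (degree 2 ≤ 2).
Then R = B(k−1)f/C = 2*(4*k**2 + 3*k + 4)/(4*k**3 + 7*k**2 + 16*k + 3), so s_k = R(k)·t_k = -(4*k**2 + 3*k + 4)*factorial(k)/2**k.
Verify: -(4*k**3 + 7*k**2 + 16*k + 3)*factorial(k)/(2*2**k) matches t_k.
Evaluate: s_(n+1) = -2**(-n - 1)*(4*n**2 + 11*n + 11)*factorial(n + 1); subtract s_(1) = -11/2 ⇒ S(n) = 2**(-n - 1)*(11*2**n - 4*n**3*factorial(n) - 15*n**2*factorial(n) - 22*n*factorial(n) - 11*factorial(n)).

S(n) = 2^{- n - 1} \left(11 \cdot 2^{n} - 4 n^{3} n! - 15 n^{2} n! - 22 n n! - 11 n!\right)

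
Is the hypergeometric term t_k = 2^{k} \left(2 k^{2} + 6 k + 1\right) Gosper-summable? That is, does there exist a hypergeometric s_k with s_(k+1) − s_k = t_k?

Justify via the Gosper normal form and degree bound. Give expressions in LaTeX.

Step 1: r(k) = 2*(2*k**2 + 10*k + 9)/(2*k**2 + 6*k + 1).
So A=2 and B=1, with C=k**2 + 3*k + 1/2.
f must satisfy (2)·f(k+1) − (1)·f(k) = k**2 + 3*k + 1/2.
From deg A=0, deg B=0, deg C=2: d=2.
Solve for f: f(k) = (2*k**2 - 2*k + 1)/2 (degree 2 ≤ 2).
R(k) = B(k−1)·f(k)/C(k) = (2*k**2 - 2*k + 1)/(2*k**2 + 6*k + 1); s_k = R·t_k = 2**k*(2*k**2 - 2*k + 1).
Δs = 2**k*(2*k**2 + 6*k + 1), as required.

Yes. s_k = 2^{k} \left(2 k^{2} - 2 k + 1\right).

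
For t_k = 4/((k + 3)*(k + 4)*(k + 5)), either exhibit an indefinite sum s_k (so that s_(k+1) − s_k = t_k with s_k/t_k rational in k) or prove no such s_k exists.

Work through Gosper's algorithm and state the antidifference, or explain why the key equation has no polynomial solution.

t_(k+1)/t_k = (k + 3)/(k + 6).
Factor: A=k + 3; B=k + 6; C=1.
f must satisfy (k + 3)·f(k+1) − (k + 5)·f(k) = 1.
From deg A=1, deg B=1, deg C=0: d=2.
Solving with deg f ≤ 2: f(k) = k*(k + 7)/24.
Get s_k = R·t_k = k*(k + 7)/(6*(k + 3)*(k + 4)) with R(k) = B(k−1)f(k)/C(k) = k*(k + 5)*(k + 7)/24.
Check: Δs_k = 4/(k**3 + 12*k**2 + 47*k + 60). ✓

s_k = k*(k + 7)/(6*(k + 3)*(k + 4))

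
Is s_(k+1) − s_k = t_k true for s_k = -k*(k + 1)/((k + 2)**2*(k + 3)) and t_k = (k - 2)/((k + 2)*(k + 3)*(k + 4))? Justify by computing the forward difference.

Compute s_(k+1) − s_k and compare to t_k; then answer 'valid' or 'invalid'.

s_(k+1) = -(k + 1)*(k + 2)/((k + 3)**2*(k + 4))
s_(k+1) − s_k = (k + 1)*(k*(k + 3)*(k + 4) - (k + 2)**3)/((k + 2)**2*(k + 3)**2*(k + 4))
(s_(k+1) − s_k) − t_k = 2*(-k**2 - 2*k + 2)/(k**5 + 14*k**4 + 77*k**3 + 208*k**2 + 276*k + 144)

Invalid: residual 2*(-k**2 - 2*k + 2)/(k**5 + 14*k**4 + 77*k**3 + 208*k**2 + 276*k + 144) ≠ 0.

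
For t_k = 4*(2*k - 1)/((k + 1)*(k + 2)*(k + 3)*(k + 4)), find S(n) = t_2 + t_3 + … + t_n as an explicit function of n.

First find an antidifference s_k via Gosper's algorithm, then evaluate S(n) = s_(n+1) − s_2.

Compute t_(k+1)/t_k: get (k + 1)*(2*k + 1)/((k + 5)*(2*k - 1)).
A = k + 1, B = k + 5, C = k - 1/2.
Need (k + 1)·f(k+1) − (k + 4)·f(k) = k - 1/2.
d = 3 from the (1,1,1) case.
Match coefficients ⇒ f(k) = -k/2.
Get s_k = R·t_k = -4*k/((k + 1)*(k + 2)*(k + 3)) with R(k) = B(k−1)f(k)/C(k) = -k*(k + 4)/(2*k - 1).
Δs = 4*(2*k - 1)/(k**4 + 10*k**3 + 35*k**2 + 50*k + 24), as required.
Σ_(k=2)^n t_k = s_(n+1) − s_(2) = (4*(-n - 1)/(n**3 + 9*n**2 + 26*n + 24)) − (-2/15), i.e. 2*(n**3 + 9*n**2 - 4*n - 6)/(15*(n**3 + 9*n**2 + 26*n + 24)).

S(n) = 2*(n**3 + 9*n**2 - 4*n - 6)/(15*(n**3 + 9*n**2 + 26*n + 24))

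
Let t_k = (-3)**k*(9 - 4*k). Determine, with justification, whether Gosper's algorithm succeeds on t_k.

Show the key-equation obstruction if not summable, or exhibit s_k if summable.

Compute t_(k+1)/t_k: get 3*(5 - 4*k)/(4*k - 9).
A = -3, B = 1, C = k - 9/4.
Solve (-3)·f(k+1) − (1)·f(k) = k - 9/4.
From deg A=0, deg B=0, deg C=1: d=1.
A polynomial solution: f(k) = -(k - 3)/4.
So s_k = (B(k−1)f/C)·t_k = (-(k - 3)/(4*k - 9))·t_k = (-3)**k*(k - 3).
Check: Δs_k = (-3)**k*(9 - 4*k). ✓

Yes. s_k = (-3)**k*(k - 3).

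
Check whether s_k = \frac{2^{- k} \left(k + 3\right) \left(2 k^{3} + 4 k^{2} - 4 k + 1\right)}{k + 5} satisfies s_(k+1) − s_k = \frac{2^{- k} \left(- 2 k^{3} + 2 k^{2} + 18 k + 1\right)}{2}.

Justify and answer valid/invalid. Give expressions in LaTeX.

Invalid: residual \frac{2^{- k} \left(2 k^{4} + 12 k^{3} - 20 k^{2} - 99 k - 3\right)}{k^{2} + 11 k + 30} ≠ 0.

s_(k+1) = (2*k**4 + 18*k**3 + 50*k**2 + 43*k + 12)/(2*2**k*(k + 6))
s_(k+1) − s_k = (-2*k**5 - 16*k**4 + 4*k**3 + 219*k**2 + 353*k + 24)/(2*2**k*(k**2 + 11*k + 30))
(s_(k+1) − s_k) − t_k = (2*k**4 + 12*k**3 - 20*k**2 - 99*k - 3)/(2**k*(k**2 + 11*k + 30))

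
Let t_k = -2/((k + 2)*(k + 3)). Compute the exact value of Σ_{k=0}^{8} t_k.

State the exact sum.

Compute t_(k+1)/t_k: get (k + 2)/(k + 4).
A = k + 2, B = k + 4, C = 1.
Need (k + 2)·f(k+1) − (k + 3)·f(k) = 1.
Bound: deg f ≤ 1.
Match coefficients ⇒ f(k) = k/2.
R(k) = B(k−1)·f(k)/C(k) = k*(k + 3)/2; s_k = R·t_k = -k/(k + 2).
Verify: -2/(k**2 + 5*k + 6) matches t_k.
Telescoping: Σ = s_(9) − s_(0) = -9/11 − (0) = -9/11.

Σ = -9/11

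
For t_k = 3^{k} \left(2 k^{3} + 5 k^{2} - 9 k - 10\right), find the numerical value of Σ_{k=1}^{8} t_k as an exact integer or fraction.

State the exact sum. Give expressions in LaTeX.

r(k) = 3*(2*k**3 + 11*k**2 + 7*k - 12)/(2*k**3 + 5*k**2 - 9*k - 10) after simplifying.
Factor: A=3; B=1; C=k**3 + 5*k**2/2 - 9*k/2 - 5.
Solve (3)·f(k+1) − (1)·f(k) = k**3 + 5*k**2/2 - 9*k/2 - 5.
deg f ≤ 3 (via 0,0,3).
Coefficient equations give f(k) = (k**3 - 2*k**2 - 3*k + 1)/2.
Then R = B(k−1)f/C = (k**3 - 2*k**2 - 3*k + 1)/(2*k**3 + 5*k**2 - 9*k - 10), so s_k = R(k)·t_k = 3**k*(k**3 - 2*k**2 - 3*k + 1).
s_(k+1) − s_k = 3**k*(2*k**3 + 5*k**2 - 9*k - 10) = t_k.
Evaluate s at k=9 and k=1: 10648503 and -9; difference 10648512.

Σ = 10648512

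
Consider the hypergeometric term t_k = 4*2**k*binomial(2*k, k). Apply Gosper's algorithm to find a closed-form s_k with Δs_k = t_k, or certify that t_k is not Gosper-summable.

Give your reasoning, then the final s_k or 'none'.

none (Gosper's algorithm certifies no s_k)

Compute t_(k+1)/t_k: get 4*(2*k + 1)/(k + 1).
So A=8*k + 4 and B=k + 1, with C=1.
Key eq: (8*k + 4)·f(k+1) = (k)·f(k) + (1).
Bound: deg f ≤ -1.
d = -1 < 0 ⇒ no nonzero polynomial f; not summable.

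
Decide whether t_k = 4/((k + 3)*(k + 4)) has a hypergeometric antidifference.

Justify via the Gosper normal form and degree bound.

t_(k+1)/t_k = (k + 3)/(k + 5).
Normal form (A,B,C) = (k + 3, k + 5, 1).
Solve (k + 3)·f(k+1) − (k + 4)·f(k) = 1.
From deg A=1, deg B=1, deg C=0: d=1.
Solving with deg f ≤ 1: f(k) = k/3.
Get s_k = R·t_k = 4*k/(3*(k + 3)) with R(k) = B(k−1)f(k)/C(k) = k*(k + 4)/3.
Verify: 4/(k**2 + 7*k + 12) matches t_k.

Yes. s_k = 4*k/(3*(k + 3)).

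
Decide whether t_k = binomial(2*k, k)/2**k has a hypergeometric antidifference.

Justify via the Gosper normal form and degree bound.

No; the degree bound rules out any f.

r(k) = (2*k + 1)/(k + 1) after simplifying.
Gosper form: A/B · C(k+1)/C(k) with A=2*k + 1, B=k + 1, C=1.
Need (2*k + 1)·f(k+1) − (k)·f(k) = 1.
Degrees (1,1,0) ⇒ d ≤ -1.
d = -1 < 0 ⇒ no nonzero polynomial f; not summable.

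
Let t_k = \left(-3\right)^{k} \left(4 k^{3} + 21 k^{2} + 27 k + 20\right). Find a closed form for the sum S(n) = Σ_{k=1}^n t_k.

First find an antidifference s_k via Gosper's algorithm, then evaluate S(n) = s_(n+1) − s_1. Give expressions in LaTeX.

S(n) = 3 \left(-3\right)^{n} n^{3} + 18 \left(-3\right)^{n} n^{2} + 27 \left(-3\right)^{n} n + 18 \left(-3\right)^{n} - 18

The ratio is 3*(-4*k**3 - 33*k**2 - 81*k - 72)/(4*k**3 + 21*k**2 + 27*k + 20).
So A=-3 and B=1, with C=k**3 + 21*k**2/4 + 27*k/4 + 5.
Key eq: (-3)·f(k+1) = (1)·f(k) + (k**3 + 21*k**2/4 + 27*k/4 + 5).
Bound: deg f ≤ 3.
A polynomial solution: f(k) = -(k**3 + 3*k**2 + 2)/4.
R(k) = B(k−1)·f(k)/C(k) = -(k**3 + 3*k**2 + 2)/(4*k**3 + 21*k**2 + 27*k + 20); s_k = R·t_k = (-3)**k*(-k**3 - 3*k**2 - 2).
s_(k+1) − s_k = (-3)**k*(4*k**3 + 21*k**2 + 27*k + 20) = t_k.
s_(n+1) = 3*(-3)**n*(n**3 + 6*n**2 + 9*n + 6) and s_(1) = 18, so S(n) = 3*(-3)**n*n**3 + 18*(-3)**n*n**2 + 27*(-3)**n*n + 18*(-3)**n - 18.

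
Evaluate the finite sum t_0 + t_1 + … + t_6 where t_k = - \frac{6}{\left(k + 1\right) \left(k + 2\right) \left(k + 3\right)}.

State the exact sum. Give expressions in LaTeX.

The ratio is (k + 1)/(k + 4).
So A=k + 1 and B=k + 4, with C=1.
Need (k + 1)·f(k+1) − (k + 3)·f(k) = 1.
deg f ≤ 2 (via 1,1,0).
Solving with deg f ≤ 2: f(k) = k*(k + 3)/4.
Then R = B(k−1)f/C = k*(k + 3)**2/4, so s_k = R(k)·t_k = 3*k*(-k - 3)/(2*(k + 1)*(k + 2)).
Verify: -6/(k**3 + 6*k**2 + 11*k + 6) matches t_k.
Telescoping: Σ = s_(7) − s_(0) = -35/24 − (0) = -35/24.

Σ = -35/24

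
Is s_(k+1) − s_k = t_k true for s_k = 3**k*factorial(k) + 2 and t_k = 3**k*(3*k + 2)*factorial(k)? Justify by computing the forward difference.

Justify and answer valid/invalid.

valid; difference matches t_k

s_(k+1) = 3**(k + 1)*factorial(k + 1) + 2
s_(k+1) − s_k = 3**k*(3*k + 2)*factorial(k)
(s_(k+1) − s_k) − t_k = 0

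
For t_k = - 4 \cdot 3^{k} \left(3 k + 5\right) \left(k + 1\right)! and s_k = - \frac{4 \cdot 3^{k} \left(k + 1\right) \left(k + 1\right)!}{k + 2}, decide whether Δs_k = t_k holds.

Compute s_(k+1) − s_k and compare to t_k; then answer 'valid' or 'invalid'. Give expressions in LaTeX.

s_(k+1) = -12*3**k*(k + 2)*factorial(k + 2)/(k + 3)
s_(k+1) − s_k = -4*3**k*(3*k**3 + 17*k**2 + 32*k + 21)*factorial(k + 1)/((k + 2)*(k + 3))
(s_(k+1) − s_k) − t_k = 4*3**k*(3*k**2 + 11*k + 9)*factorial(k + 1)/((k + 2)*(k + 3))

Invalid: residual \frac{4 \cdot 3^{k} \left(3 k^{2} + 11 k + 9\right) \left(k + 1\right)!}{\left(k + 2\right) \left(k + 3\right)} ≠ 0.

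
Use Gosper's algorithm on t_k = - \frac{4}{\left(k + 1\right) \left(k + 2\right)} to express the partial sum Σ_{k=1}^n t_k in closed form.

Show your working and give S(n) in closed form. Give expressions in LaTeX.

S(n) = - \frac{2 n}{n + 2}

t_(k+1)/t_k = (k + 1)/(k + 3).
Gosper form: A/B · C(k+1)/C(k) with A=k + 1, B=k + 3, C=1.
f must satisfy (k + 1)·f(k+1) − (k + 2)·f(k) = 1.
Degrees (1,1,0) ⇒ d ≤ 1.
Match coefficients ⇒ f(k) = k.
Get s_k = R·t_k = -4*k/(k + 1) with R(k) = B(k−1)f(k)/C(k) = k*(k + 2).
Δs = -4/(k**2 + 3*k + 2), as required.
s_(n+1) = 4*(-n - 1)/(n + 2) and s_(1) = -2, so S(n) = -2*n/(n + 2).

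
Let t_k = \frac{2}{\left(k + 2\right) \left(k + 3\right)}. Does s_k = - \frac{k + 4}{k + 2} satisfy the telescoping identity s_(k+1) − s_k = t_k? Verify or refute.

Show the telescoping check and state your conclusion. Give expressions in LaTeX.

s_(k+1) = (-k - 5)/(k + 3)
s_(k+1) − s_k = 2/(k**2 + 5*k + 6)
(s_(k+1) − s_k) − t_k = 0

valid; difference matches t_k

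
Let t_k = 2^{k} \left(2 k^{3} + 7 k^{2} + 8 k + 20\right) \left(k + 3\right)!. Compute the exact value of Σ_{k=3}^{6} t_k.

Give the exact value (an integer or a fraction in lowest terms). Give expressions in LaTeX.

Ratio r(k) = 2*(2*k**4 + 21*k**3 + 80*k**2 + 149*k + 148)/(2*k**3 + 7*k**2 + 8*k + 20).
Take A(k)=2*k + 8, B(k)=1, C(k)=k**3 + 7*k**2/2 + 4*k + 10.
f must satisfy (2*k + 8)·f(k+1) − (1)·f(k) = k**3 + 7*k**2/2 + 4*k + 10.
deg f ≤ 2 (via 1,0,3).
Coefficient equations give f(k) = (k**2 - 2*k + 4)/2.
R(k) = B(k−1)·f(k)/C(k) = (k**2 - 2*k + 4)/(2*k**3 + 7*k**2 + 8*k + 20); s_k = R·t_k = 2**k*(k**2 - 2*k + 4)*factorial(k + 3).
Verify: 2**k*(2*k**3 + 7*k**2 + 8*k + 20)*factorial(k + 3) matches t_k.
Evaluate s at k=7 and k=3: 18114969600 and 40320; difference 18114929280.

Σ = 18114929280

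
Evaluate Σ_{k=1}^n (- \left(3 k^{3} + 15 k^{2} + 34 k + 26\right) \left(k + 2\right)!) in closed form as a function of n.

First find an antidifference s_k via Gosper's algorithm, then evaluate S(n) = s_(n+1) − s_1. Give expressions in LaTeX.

Ratio r(k) = (3*k**4 + 33*k**3 + 145*k**2 + 297*k + 234)/(3*k**3 + 15*k**2 + 34*k + 26).
Take A(k)=k + 3, B(k)=1, C(k)=k**3 + 5*k**2 + 34*k/3 + 26/3.
Key eq: (k + 3)·f(k+1) = (1)·f(k) + (k**3 + 5*k**2 + 34*k/3 + 26/3).
d = 2 from the (1,0,3) case.
A polynomial solution: f(k) = (3*k**2 + 3*k + 4)/3.
Then R = B(k−1)f/C = (3*k**2 + 3*k + 4)/(3*k**3 + 15*k**2 + 34*k + 26), so s_k = R(k)·t_k = -(3*k**2 + 3*k + 4)*factorial(k + 2).
s_(k+1) − s_k = -(3*k**3 + 15*k**2 + 34*k + 26)*factorial(k + 2) = t_k.
Evaluate: s_(n+1) = -(3*n**2 + 9*n + 10)*factorial(n + 3); subtract s_(1) = -60 ⇒ S(n) = -3*n**2*factorial(n + 3) - 9*n*factorial(n + 3) - 10*factorial(n + 3) + 60.

S(n) = - 3 n^{2} \left(n + 3\right)! - 9 n \left(n + 3\right)! - 10 \left(n + 3\right)! + 60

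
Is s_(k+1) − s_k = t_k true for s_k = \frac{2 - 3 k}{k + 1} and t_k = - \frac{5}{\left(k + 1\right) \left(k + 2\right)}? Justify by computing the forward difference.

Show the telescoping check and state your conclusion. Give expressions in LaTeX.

Valid — Δs_k = t_k.

s_(k+1) = (-3*k - 1)/(k + 2)
s_(k+1) − s_k = -5/(k**2 + 3*k + 2)
(s_(k+1) − s_k) − t_k = 0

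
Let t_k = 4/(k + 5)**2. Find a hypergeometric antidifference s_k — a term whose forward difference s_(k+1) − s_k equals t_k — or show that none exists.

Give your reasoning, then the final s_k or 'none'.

r(k) = (k + 5)**2/(k + 6)**2 after simplifying.
Gosper form: A/B · C(k+1)/C(k) with A=k**2 + 10*k + 25, B=k**2 + 12*k + 36, C=1.
Solve (k**2 + 10*k + 25)·f(k+1) − (k**2 + 10*k + 25)·f(k) = 1.
d = 0 from the (2,2,0) case.
Put f(k) = c0: A·f(k+1) − B(k−1)·f(k) − C = -1; need -1 = 0 — inconsistent ⇒ no f, not summable.

none — t_k is not Gosper-summable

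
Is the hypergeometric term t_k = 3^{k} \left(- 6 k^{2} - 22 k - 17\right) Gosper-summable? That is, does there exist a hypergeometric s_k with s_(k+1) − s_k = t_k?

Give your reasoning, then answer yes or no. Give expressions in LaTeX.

The ratio is 3*(6*k**2 + 34*k + 45)/(6*k**2 + 22*k + 17).
So A=3 and B=1, with C=k**2 + 11*k/3 + 17/6.
Set up (3)·f(k+1) − (1)·f(k) − (k**2 + 11*k/3 + 17/6) = 0.
d = 2 from the (0,0,2) case.
Coefficient equations give f(k) = (3*k**2 + 2*k + 1)/6.
Certificate R = B(k−1)f/C = (3*k**2 + 2*k + 1)/(6*k**2 + 22*k + 17) gives s_k = 3**k*(-3*k**2 - 2*k - 1).
s_(k+1) − s_k = 3**k*(-6*k**2 - 22*k - 17) = t_k.

Yes. s_k = 3^{k} \left(- 3 k^{2} - 2 k - 1\right).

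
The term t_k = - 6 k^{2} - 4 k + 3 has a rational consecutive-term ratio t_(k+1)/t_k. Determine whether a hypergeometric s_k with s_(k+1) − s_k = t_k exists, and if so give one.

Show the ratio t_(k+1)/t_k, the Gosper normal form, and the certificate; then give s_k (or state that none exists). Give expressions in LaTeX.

The ratio is (6*k**2 + 16*k + 7)/(6*k**2 + 4*k - 3).
Take A(k)=1, B(k)=1, C(k)=k**2 + 2*k/3 - 1/2.
Key eq: (1)·f(k+1) = (1)·f(k) + (k**2 + 2*k/3 - 1/2).
Degrees (0,0,2) ⇒ d ≤ 3.
A polynomial solution: f(k) = k*(2*k**2 - k - 4)/6.
Get s_k = R·t_k = k*(-2*k**2 + k + 4) with R(k) = B(k−1)f(k)/C(k) = k*(2*k**2 - k - 4)/(6*k**2 + 4*k - 3).
s_(k+1) − s_k = -6*k**2 - 4*k + 3 = t_k.

s_k = k \left(- 2 k^{2} + k + 4\right)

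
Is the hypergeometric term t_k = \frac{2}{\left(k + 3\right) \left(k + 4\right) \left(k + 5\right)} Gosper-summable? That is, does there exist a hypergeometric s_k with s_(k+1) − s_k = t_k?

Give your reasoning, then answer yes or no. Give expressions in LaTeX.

t_(k+1)/t_k = (k + 3)/(k + 6).
A = k + 3, B = k + 6, C = 1.
Solve (k + 3)·f(k+1) − (k + 5)·f(k) = 1.
deg f ≤ 2 (via 1,1,0).
Solving with deg f ≤ 2: f(k) = k*(k + 7)/24.
Get s_k = R·t_k = k*(k + 7)/(12*(k + 3)*(k + 4)) with R(k) = B(k−1)f(k)/C(k) = k*(k + 5)*(k + 7)/24.
Verify: 2/(k**3 + 12*k**2 + 47*k + 60) matches t_k.

Yes. s_k = \frac{k \left(k + 7\right)}{12 \left(k + 3\right) \left(k + 4\right)}.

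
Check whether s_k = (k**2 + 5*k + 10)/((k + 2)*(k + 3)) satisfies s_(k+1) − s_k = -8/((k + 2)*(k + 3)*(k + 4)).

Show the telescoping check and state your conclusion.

s_(k+1) = (5*k + (k + 1)**2 + 15)/((k + 3)*(k + 4))
s_(k+1) − s_k = -8/(k**3 + 9*k**2 + 26*k + 24)
(s_(k+1) − s_k) − t_k = 0

valid (s_(k+1) − s_k reduces to t_k)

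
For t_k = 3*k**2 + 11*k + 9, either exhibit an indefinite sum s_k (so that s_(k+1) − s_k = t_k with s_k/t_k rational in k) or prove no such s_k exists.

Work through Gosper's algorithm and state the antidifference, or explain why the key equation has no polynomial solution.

s_k = k*(k**2 + 4*k + 4)

Step 1: r(k) = (3*k**2 + 17*k + 23)/(3*k**2 + 11*k + 9).
Factor: A=1; B=1; C=k**2 + 11*k/3 + 3.
Need (1)·f(k+1) − (1)·f(k) = k**2 + 11*k/3 + 3.
d = 3 from the (0,0,2) case.
Coefficient equations give f(k) = k*(k + 2)**2/3.
So s_k = (B(k−1)f/C)·t_k = (k*(k + 2)**2/(3*k**2 + 11*k + 9))·t_k = k*(k**2 + 4*k + 4).
Δs = 3*k**2 + 11*k + 9, as required.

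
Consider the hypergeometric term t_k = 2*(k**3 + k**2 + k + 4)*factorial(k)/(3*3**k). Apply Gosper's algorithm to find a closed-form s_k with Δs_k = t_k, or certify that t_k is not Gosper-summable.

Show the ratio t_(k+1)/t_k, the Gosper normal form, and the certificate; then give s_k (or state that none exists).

s_k = 2*(k**2 + k - 1)*factorial(k)/3**k

Compute t_(k+1)/t_k: get (k + 1)*(k + (k + 1)**3 + (k + 1)**2 + 5)/(3*(k**3 + k**2 + k + 4)).
So A=k/3 + 1/3 and B=1, with C=k**3 + k**2 + k + 4.
Key eq: (k/3 + 1/3)·f(k+1) = (1)·f(k) + (k**3 + k**2 + k + 4).
d = 2 from the (1,0,3) case.
Match coefficients ⇒ f(k) = 3*(k**2 + k - 1).
Get s_k = R·t_k = 2*(k**2 + k - 1)*factorial(k)/3**k with R(k) = B(k−1)f(k)/C(k) = 3*(k**2 + k - 1)/(k**3 + k**2 + k + 4).
Δs = 2*(k**3 + k**2 + k + 4)*factorial(k)/(3*3**k), as required.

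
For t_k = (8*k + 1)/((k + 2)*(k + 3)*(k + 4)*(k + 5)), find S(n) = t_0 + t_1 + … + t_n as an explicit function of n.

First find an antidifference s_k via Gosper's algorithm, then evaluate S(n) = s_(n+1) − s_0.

r(k) = (k + 2)*(8*k + 9)/((k + 6)*(8*k + 1)) after simplifying.
Normal form (A,B,C) = (k + 2, k + 6, k + 1/8).
Solve (k + 2)·f(k+1) − (k + 5)·f(k) = k + 1/8.
Bound: deg f ≤ 3.
Solving with deg f ≤ 3: f(k) = k*(k**2 + 9*k - 6)/64.
Then R = B(k−1)f/C = k*(k + 5)*(k**2 + 9*k - 6)/(8*(8*k + 1)), so s_k = R(k)·t_k = k*(k**2 + 9*k - 6)/(8*(k + 2)*(k + 3)*(k + 4)).
Check: Δs_k = (8*k + 1)/(k**4 + 14*k**3 + 71*k**2 + 154*k + 120). ✓
s_(n+1) = (n**3 + 12*n**2 + 15*n + 4)/(8*(n**3 + 12*n**2 + 47*n + 60)) and s_(0) = 0, so S(n) = (n**3 + 12*n**2 + 15*n + 4)/(8*(n**3 + 12*n**2 + 47*n + 60)).

S(n) = (n**3 + 12*n**2 + 15*n + 4)/(8*(n**3 + 12*n**2 + 47*n + 60))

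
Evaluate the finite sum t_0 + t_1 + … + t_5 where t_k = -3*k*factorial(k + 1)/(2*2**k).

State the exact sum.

Σ = -933/4

The ratio is (k + 1)*(k + 2)/(2*k).
So A=k/2 + 1 and B=1, with C=k.
Set up (k/2 + 1)·f(k+1) − (1)·f(k) − (k) = 0.
deg f ≤ 0 (via 1,0,1).
Solving with deg f ≤ 0: f(k) = 2.
R(k) = B(k−1)·f(k)/C(k) = 2/k; s_k = R·t_k = -3*factorial(k + 1)/2**k.
Verify: -3*k*factorial(k + 1)/(2*2**k) matches t_k.
Sum = s_(6) − s_(0); s_(6) = -945/4, s_(0) = -3 ⇒ -933/4.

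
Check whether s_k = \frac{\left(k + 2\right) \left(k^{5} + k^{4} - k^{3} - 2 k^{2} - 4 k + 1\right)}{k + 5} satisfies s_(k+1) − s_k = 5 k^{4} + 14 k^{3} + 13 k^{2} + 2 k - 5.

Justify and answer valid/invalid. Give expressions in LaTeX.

Invalid: residual \frac{3 \left(- 4 k^{5} - 38 k^{4} - 84 k^{3} - 69 k^{2} - 9 k + 26\right)}{k^{2} + 11 k + 30} ≠ 0.

s_(k+1) = (k**6 + 9*k**5 + 31*k**4 + 50*k**3 + 31*k**2 - 10*k - 12)/(k + 6)
s_(k+1) − s_k = (5*k**6 + 57*k**5 + 203*k**4 + 313*k**3 + 200*k**2 - 22*k - 72)/(k**2 + 11*k + 30)
(s_(k+1) − s_k) − t_k = 3*(-4*k**5 - 38*k**4 - 84*k**3 - 69*k**2 - 9*k + 26)/(k**2 + 11*k + 30)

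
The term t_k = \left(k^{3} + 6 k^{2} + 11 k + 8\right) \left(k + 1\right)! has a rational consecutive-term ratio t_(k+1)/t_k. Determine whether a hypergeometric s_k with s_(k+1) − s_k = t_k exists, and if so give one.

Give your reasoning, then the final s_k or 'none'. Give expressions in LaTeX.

r(k) = (k**4 + 11*k**3 + 44*k**2 + 78*k + 52)/(k**3 + 6*k**2 + 11*k + 8) after simplifying.
Gosper form: A/B · C(k+1)/C(k) with A=k + 2, B=1, C=k**3 + 6*k**2 + 11*k + 8.
Key eq: (k + 2)·f(k+1) = (1)·f(k) + (k**3 + 6*k**2 + 11*k + 8).
From deg A=1, deg B=0, deg C=3: d=2.
Coefficient equations give f(k) = k*(k + 3).
Then R = B(k−1)f/C = k*(k + 3)/(k**3 + 6*k**2 + 11*k + 8), so s_k = R(k)·t_k = k*(k + 3)*factorial(k + 1).
s_(k+1) − s_k = (k**3 + 6*k**2 + 11*k + 8)*factorial(k + 1) = t_k.

s_k = k \left(k + 3\right) \left(k + 1\right)!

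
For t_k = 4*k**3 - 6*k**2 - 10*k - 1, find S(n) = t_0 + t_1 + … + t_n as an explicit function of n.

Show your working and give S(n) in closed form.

r(k) = (4*k**3 + 6*k**2 - 10*k - 13)/(4*k**3 - 6*k**2 - 10*k - 1) after simplifying.
Gosper form: A/B · C(k+1)/C(k) with A=1, B=1, C=k**3 - 3*k**2/2 - 5*k/2 - 1/4.
Need (1)·f(k+1) − (1)·f(k) = k**3 - 3*k**2/2 - 5*k/2 - 1/4.
From deg A=0, deg B=0, deg C=3: d=4.
Coefficient equations give f(k) = k*(k**3 - 4*k**2 - k + 3)/4.
Certificate R = B(k−1)f/C = k*(k**3 - 4*k**2 - k + 3)/(4*k**3 - 6*k**2 - 10*k - 1) gives s_k = k*(k**3 - 4*k**2 - k + 3).
Verify: 4*k**3 - 6*k**2 - 10*k - 1 matches t_k.
Telescope: S(n) = s_(n+1) − s_(0) = n**4 - 7*n**2 - 7*n - 1 − (0) = n**4 - 7*n**2 - 7*n - 1.

S(n) = n**4 - 7*n**2 - 7*n - 1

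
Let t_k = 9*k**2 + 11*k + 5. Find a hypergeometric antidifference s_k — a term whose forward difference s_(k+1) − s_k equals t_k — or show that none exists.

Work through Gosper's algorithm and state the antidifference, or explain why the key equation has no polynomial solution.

s_k = k*(3*k**2 + k + 1)

r(k) = (9*k**2 + 29*k + 25)/(9*k**2 + 11*k + 5) after simplifying.
So A=1 and B=1, with C=k**2 + 11*k/9 + 5/9.
f must satisfy (1)·f(k+1) − (1)·f(k) = k**2 + 11*k/9 + 5/9.
d = 3 from the (0,0,2) case.
Coefficient equations give f(k) = k*(3*k**2 + k + 1)/9.
R(k) = B(k−1)·f(k)/C(k) = k*(3*k**2 + k + 1)/(9*k**2 + 11*k + 5); s_k = R·t_k = k*(3*k**2 + k + 1).
Δs = 9*k**2 + 11*k + 5, as required.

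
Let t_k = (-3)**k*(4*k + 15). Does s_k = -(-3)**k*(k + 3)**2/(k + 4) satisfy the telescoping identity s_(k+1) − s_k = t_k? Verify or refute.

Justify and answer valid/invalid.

s_(k+1) = 3*(-3)**k*(k + 4)**2/(k + 5)
s_(k+1) − s_k = (-3)**k*((k + 3)**2*(k + 5) + 3*(k + 4)**3)/((k + 4)*(k + 5))
(s_(k+1) − s_k) − t_k = (-3)**k*(-4*k**2 - 32*k - 63)/(k**2 + 9*k + 20)

Invalid: residual (-3)**k*(-4*k**2 - 32*k - 63)/(k**2 + 9*k + 20) ≠ 0.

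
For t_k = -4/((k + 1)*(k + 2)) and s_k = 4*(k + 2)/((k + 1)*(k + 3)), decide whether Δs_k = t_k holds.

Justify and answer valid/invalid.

s_(k+1) = 4*(k + 3)/((k + 2)*(k + 4))
s_(k+1) − s_k = 4*(-k**2 - 5*k - 7)/(k**4 + 10*k**3 + 35*k**2 + 50*k + 24)
(s_(k+1) − s_k) − t_k = 4*(2*k + 5)/(k**4 + 10*k**3 + 35*k**2 + 50*k + 24)

Invalid: residual 4*(2*k + 5)/(k**4 + 10*k**3 + 35*k**2 + 50*k + 24) ≠ 0.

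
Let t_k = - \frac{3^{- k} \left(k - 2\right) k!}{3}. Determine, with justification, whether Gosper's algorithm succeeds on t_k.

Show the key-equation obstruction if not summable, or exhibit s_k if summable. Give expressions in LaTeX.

Yes. s_k = - 3^{- k} k!.

The ratio is (k**2 - 1)/(3*(k - 2)).
A = k/3 + 1/3, B = 1, C = k - 2.
Need (k/3 + 1/3)·f(k+1) − (1)·f(k) = k - 2.
From deg A=1, deg B=0, deg C=1: d=0.
A polynomial solution: f(k) = 3.
R(k) = B(k−1)·f(k)/C(k) = 3/(k - 2); s_k = R·t_k = -factorial(k)/3**k.
Check: Δs_k = -(k - 2)*factorial(k)/(3*3**k). ✓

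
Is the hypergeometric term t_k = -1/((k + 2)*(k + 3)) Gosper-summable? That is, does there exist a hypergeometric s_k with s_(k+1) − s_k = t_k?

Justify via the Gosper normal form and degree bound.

Yes. s_k = -k/(2*k + 4).

r(k) = (k + 2)/(k + 4) after simplifying.
Gosper form: A/B · C(k+1)/C(k) with A=k + 2, B=k + 4, C=1.
Set up (k + 2)·f(k+1) − (k + 3)·f(k) − (1) = 0.
Bound: deg f ≤ 1.
A polynomial solution: f(k) = k/2.
Certificate R = B(k−1)f/C = k*(k + 3)/2 gives s_k = -k/(2*k + 4).
s_(k+1) − s_k = -1/(k**2 + 5*k + 6) = t_k.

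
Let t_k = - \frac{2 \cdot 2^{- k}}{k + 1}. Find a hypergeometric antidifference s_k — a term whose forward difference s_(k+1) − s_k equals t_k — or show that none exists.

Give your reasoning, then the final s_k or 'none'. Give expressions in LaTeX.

no hypergeometric antidifference exists

Compute t_(k+1)/t_k: get (k + 1)/(2*(k + 2)).
Gosper form: A/B · C(k+1)/C(k) with A=k/2 + 1/2, B=k + 2, C=1.
Key eq: (k/2 + 1/2)·f(k+1) = (k + 1)·f(k) + (1).
deg f ≤ -1 (via 1,1,0).
d = -1 < 0 ⇒ no nonzero polynomial f; not summable.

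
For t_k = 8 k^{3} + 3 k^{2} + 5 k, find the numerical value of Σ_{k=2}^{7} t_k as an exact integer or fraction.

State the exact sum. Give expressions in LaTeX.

Ratio r(k) = (8*k**3 + 27*k**2 + 35*k + 16)/(k*(8*k**2 + 3*k + 5)).
Factor: A=1; B=1; C=k**3 + 3*k**2/8 + 5*k/8.
Key eq: (1)·f(k+1) = (1)·f(k) + (k**3 + 3*k**2/8 + 5*k/8).
d = 4 from the (0,0,3) case.
Solving with deg f ≤ 4: f(k) = k*(k - 1)*(2*k**2 - k + 2)/8.
Then R = B(k−1)f/C = (k - 1)*(2*k**2 - k + 2)/(8*k**2 + 3*k + 5), so s_k = R(k)·t_k = k*(2*k**3 - 3*k**2 + 3*k - 2).
Check: Δs_k = k*(8*k**2 + 3*k + 5). ✓
Sum = s_(8) − s_(2); s_(8) = 6832, s_(2) = 16 ⇒ 6816.

Σ = 6816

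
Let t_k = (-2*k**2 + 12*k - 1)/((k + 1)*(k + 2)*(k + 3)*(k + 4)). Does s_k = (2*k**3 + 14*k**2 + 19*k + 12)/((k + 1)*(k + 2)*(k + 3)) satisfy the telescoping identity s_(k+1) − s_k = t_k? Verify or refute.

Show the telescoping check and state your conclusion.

s_(k+1) = (19*k + 2*(k + 1)**3 + 14*(k + 1)**2 + 31)/((k + 2)*(k + 3)*(k + 4))
s_(k+1) − s_k = (-2*k**2 + 12*k - 1)/(k**4 + 10*k**3 + 35*k**2 + 50*k + 24)
(s_(k+1) − s_k) − t_k = 0

Valid — Δs_k = t_k.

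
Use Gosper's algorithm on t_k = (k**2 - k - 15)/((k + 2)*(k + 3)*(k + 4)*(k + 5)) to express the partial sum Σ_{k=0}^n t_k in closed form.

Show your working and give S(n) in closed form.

S(n) = (-n**2 - 16*n - 15)/(8*(n**2 + 8*n + 15))

t_(k+1)/t_k = (k + 2)*(k - (k + 1)**2 + 16)/((k + 6)*(-k**2 + k + 15)).
A = k + 2, B = k + 6, C = k**2 - k - 15.
Solve (k + 2)·f(k+1) − (k + 5)·f(k) = k**2 - k - 15.
d = 3 from the (1,1,2) case.
A polynomial solution: f(k) = -k*(k + 3)*(k + 14)/8.
Certificate R = B(k−1)f/C = -k*(k + 3)*(k + 5)*(k + 14)/(8*(k**2 - k - 15)) gives s_k = k*(-k - 14)/(8*(k**2 + 6*k + 8)).
Verify: (k**2 - k - 15)/(k**4 + 14*k**3 + 71*k**2 + 154*k + 120) matches t_k.
Evaluate: s_(n+1) = (-n**2 - 16*n - 15)/(8*(n**2 + 8*n + 15)); subtract s_(0) = 0 ⇒ S(n) = (-n**2 - 16*n - 15)/(8*(n**2 + 8*n + 15)).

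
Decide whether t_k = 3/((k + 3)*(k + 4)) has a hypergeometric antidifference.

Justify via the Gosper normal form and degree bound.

Yes. s_k = k/(k + 3).

Ratio r(k) = (k + 3)/(k + 5).
So A=k + 3 and B=k + 5, with C=1.
Set up (k + 3)·f(k+1) − (k + 4)·f(k) − (1) = 0.
d = 1 from the (1,1,0) case.
Solving with deg f ≤ 1: f(k) = k/3.
Get s_k = R·t_k = k/(k + 3) with R(k) = B(k−1)f(k)/C(k) = k*(k + 4)/3.
Δs = 3/(k**2 + 7*k + 12), as required.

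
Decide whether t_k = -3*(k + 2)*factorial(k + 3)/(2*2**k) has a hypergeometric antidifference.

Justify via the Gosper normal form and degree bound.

Yes. s_k = -3*factorial(k + 3)/2**k.

t_(k+1)/t_k = (k + 3)*(k + 4)/(2*(k + 2)).
A = k/2 + 2, B = 1, C = k + 2.
Need (k/2 + 2)·f(k+1) − (1)·f(k) = k + 2.
From deg A=1, deg B=0, deg C=1: d=0.
Match coefficients ⇒ f(k) = 2.
Certificate R = B(k−1)f/C = 2/(k + 2) gives s_k = -3*factorial(k + 3)/2**k.
Verify: -3*(k + 2)*factorial(k + 3)/(2*2**k) matches t_k.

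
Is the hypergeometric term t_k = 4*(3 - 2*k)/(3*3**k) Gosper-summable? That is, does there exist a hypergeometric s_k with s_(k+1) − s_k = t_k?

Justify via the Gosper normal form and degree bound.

The ratio is (2*k - 1)/(3*(2*k - 3)).
Take A(k)=1/3, B(k)=1, C(k)=k - 3/2.
Solve (1/3)·f(k+1) − (1)·f(k) = k - 3/2.
Bound: deg f ≤ 1.
Match coefficients ⇒ f(k) = -3*(k - 1)/2.
R(k) = B(k−1)·f(k)/C(k) = -3*(k - 1)/(2*k - 3); s_k = R·t_k = 4*(k - 1)/3**k.
Check: Δs_k = 4*(3 - 2*k)/(3*3**k). ✓

Yes. s_k = 4*(k - 1)/3**k.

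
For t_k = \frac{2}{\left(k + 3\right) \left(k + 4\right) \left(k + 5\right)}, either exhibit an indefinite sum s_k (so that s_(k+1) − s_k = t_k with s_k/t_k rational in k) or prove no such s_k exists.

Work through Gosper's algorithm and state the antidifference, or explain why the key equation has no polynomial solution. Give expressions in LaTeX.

s_k = \frac{k \left(k + 7\right)}{12 \left(k + 3\right) \left(k + 4\right)}

Compute t_(k+1)/t_k: get (k + 3)/(k + 6).
Factor: A=k + 3; B=k + 6; C=1.
Need (k + 3)·f(k+1) − (k + 5)·f(k) = 1.
Bound: deg f ≤ 2.
Match coefficients ⇒ f(k) = k*(k + 7)/24.
Then R = B(k−1)f/C = k*(k + 5)*(k + 7)/24, so s_k = R(k)·t_k = k*(k + 7)/(12*(k + 3)*(k + 4)).
Verify: 2/(k**3 + 12*k**2 + 47*k + 60) matches t_k.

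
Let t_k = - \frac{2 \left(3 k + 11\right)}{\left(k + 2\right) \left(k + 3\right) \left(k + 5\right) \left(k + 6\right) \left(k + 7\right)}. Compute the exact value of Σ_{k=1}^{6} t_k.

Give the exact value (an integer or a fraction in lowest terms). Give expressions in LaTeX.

Compute t_(k+1)/t_k: get (k + 2)*(k + 5)*(3*k + 14)/((k + 4)*(k + 8)*(3*k + 11)).
Normal form (A,B,C) = (k + 2, k + 8, k**2 + 23*k/3 + 44/3).
Key eq: (k + 2)·f(k+1) = (k + 7)·f(k) + (k**2 + 23*k/3 + 44/3).
deg f ≤ 5 (via 1,1,2).
Match coefficients ⇒ f(k) = k*(k + 3)*(k + 4)*(k**2 + 13*k + 52)/180.
Certificate R = B(k−1)f/C = k*(k + 3)*(k + 7)*(k**2 + 13*k + 52)/(60*(3*k + 11)) gives s_k = k*(-k**2 - 13*k - 52)/(30*(k**3 + 13*k**2 + 52*k + 60)).
Δs = 2*(-3*k - 11)/(k**5 + 23*k**4 + 203*k**3 + 853*k**2 + 1692*k + 1260), as required.
Telescoping: Σ = s_(7) − s_(1) = -56/1755 − (-11/630) = -71/4914.

Σ = -71/4914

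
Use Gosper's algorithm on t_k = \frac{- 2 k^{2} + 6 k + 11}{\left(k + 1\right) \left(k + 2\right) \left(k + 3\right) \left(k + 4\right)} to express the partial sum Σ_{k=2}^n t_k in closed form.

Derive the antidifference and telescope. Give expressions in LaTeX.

Step 1: r(k) = (2*k**3 - 17*k - 15)/(2*k**3 + 4*k**2 - 41*k - 55).
Factor: A=k + 1; B=k + 5; C=k**2 - 3*k - 11/2.
Need (k + 1)·f(k+1) − (k + 4)·f(k) = k**2 - 3*k - 11/2.
From deg A=1, deg B=1, deg C=2: d=3.
Match coefficients ⇒ f(k) = -k*(k**2 + 10*k + 11)/4.
Then R = B(k−1)f/C = -k*(k + 4)*(k**2 + 10*k + 11)/(2*(2*k**2 - 6*k - 11)), so s_k = R(k)·t_k = k*(k**2 + 10*k + 11)/(2*(k + 1)*(k + 2)*(k + 3)).
s_(k+1) − s_k = (-2*k**2 + 6*k + 11)/(k**4 + 10*k**3 + 35*k**2 + 50*k + 24) = t_k.
Evaluate: s_(n+1) = (n**3 + 13*n**2 + 34*n + 22)/(2*(n**3 + 9*n**2 + 26*n + 24)); subtract s_(2) = 7/12 ⇒ S(n) = (-n**3 + 15*n**2 + 22*n - 36)/(12*(n**3 + 9*n**2 + 26*n + 24)).

S(n) = \frac{- n^{3} + 15 n^{2} + 22 n - 36}{12 \left(n^{3} + 9 n^{2} + 26 n + 24\right)}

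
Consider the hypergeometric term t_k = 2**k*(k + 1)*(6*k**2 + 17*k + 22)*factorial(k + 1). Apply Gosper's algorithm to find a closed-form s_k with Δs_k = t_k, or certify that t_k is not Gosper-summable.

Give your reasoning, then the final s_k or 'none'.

s_k = 2**k*(3*k**2 + k + 2)*factorial(k + 1)

The ratio is (k + 2)**2*(34*k + 12*(k + 1)**2 + 78)/((k + 1)*(6*k**2 + 17*k + 22)).
So A=2*k + 4 and B=1, with C=k**3 + 23*k**2/6 + 13*k/2 + 11/3.
Set up (2*k + 4)·f(k+1) − (1)·f(k) − (k**3 + 23*k**2/6 + 13*k/2 + 11/3) = 0.
From deg A=1, deg B=0, deg C=3: d=2.
Match coefficients ⇒ f(k) = (3*k**2 + k + 2)/6.
So s_k = (B(k−1)f/C)·t_k = ((3*k**2 + k + 2)/((k + 1)*(6*k**2 + 17*k + 22)))·t_k = 2**k*(3*k**2 + k + 2)*factorial(k + 1).
Verify: 2**k*(k + 1)*(6*k**2 + 17*k + 22)*factorial(k + 1) matches t_k.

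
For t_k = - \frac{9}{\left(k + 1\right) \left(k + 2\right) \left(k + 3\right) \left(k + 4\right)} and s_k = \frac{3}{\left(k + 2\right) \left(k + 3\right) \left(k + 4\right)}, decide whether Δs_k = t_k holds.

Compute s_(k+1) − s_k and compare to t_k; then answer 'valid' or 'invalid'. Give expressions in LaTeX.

s_(k+1) = 3/((k + 3)*(k + 4)*(k + 5))
s_(k+1) − s_k = -9/((k + 2)*(k + 3)*(k + 4)*(k + 5))
(s_(k+1) − s_k) − t_k = 36/((k + 1)*(k + 2)*(k + 3)*(k + 4)*(k + 5))

Invalid: residual \frac{36}{k^{5} + 15 k^{4} + 85 k^{3} + 225 k^{2} + 274 k + 120} ≠ 0.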